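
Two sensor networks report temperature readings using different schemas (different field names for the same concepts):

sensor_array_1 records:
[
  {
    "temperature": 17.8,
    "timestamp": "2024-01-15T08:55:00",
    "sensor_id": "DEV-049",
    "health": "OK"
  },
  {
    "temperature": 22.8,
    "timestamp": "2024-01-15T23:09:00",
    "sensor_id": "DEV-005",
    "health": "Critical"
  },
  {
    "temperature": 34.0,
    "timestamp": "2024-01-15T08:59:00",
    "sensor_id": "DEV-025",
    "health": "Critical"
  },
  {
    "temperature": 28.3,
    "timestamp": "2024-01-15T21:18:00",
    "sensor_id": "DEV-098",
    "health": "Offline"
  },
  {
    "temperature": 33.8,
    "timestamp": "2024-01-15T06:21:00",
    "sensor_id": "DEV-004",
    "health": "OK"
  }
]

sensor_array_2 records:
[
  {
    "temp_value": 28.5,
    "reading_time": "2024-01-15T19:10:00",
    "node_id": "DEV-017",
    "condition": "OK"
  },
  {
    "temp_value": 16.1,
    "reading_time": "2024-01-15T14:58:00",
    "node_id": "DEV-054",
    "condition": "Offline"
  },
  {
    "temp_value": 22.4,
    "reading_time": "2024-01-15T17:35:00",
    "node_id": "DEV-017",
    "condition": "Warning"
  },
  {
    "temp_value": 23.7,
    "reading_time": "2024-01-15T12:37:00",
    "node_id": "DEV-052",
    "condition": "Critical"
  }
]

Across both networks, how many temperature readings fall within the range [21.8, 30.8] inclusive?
5

Schema mapping: "temperature" (sensor_array_1) = "temp_value" (sensor_array_2) = temperature

Readings in [21.8, 30.8] from sensor_array_1: 2
Readings in [21.8, 30.8] from sensor_array_2: 3

Total count: 2 + 3 = 5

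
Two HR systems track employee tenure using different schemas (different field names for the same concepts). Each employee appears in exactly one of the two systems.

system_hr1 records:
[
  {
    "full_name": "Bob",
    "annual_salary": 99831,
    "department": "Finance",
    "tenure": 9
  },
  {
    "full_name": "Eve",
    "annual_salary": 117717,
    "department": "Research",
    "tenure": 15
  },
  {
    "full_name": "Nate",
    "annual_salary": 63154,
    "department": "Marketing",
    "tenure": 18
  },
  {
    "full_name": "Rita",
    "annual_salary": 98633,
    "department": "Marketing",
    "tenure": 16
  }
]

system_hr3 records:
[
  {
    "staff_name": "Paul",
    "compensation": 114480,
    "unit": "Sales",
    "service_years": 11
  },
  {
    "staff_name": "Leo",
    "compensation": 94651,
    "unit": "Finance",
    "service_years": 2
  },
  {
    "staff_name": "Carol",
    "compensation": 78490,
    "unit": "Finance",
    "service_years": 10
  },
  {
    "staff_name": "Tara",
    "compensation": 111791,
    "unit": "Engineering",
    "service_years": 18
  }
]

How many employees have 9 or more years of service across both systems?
7

Reconcile schemas: "tenure" (system_hr1) = "service_years" (system_hr3) = years of service

From system_hr1: 4 employees with >= 9 years
From system_hr3: 3 employees with >= 9 years

Total: 4 + 3 = 7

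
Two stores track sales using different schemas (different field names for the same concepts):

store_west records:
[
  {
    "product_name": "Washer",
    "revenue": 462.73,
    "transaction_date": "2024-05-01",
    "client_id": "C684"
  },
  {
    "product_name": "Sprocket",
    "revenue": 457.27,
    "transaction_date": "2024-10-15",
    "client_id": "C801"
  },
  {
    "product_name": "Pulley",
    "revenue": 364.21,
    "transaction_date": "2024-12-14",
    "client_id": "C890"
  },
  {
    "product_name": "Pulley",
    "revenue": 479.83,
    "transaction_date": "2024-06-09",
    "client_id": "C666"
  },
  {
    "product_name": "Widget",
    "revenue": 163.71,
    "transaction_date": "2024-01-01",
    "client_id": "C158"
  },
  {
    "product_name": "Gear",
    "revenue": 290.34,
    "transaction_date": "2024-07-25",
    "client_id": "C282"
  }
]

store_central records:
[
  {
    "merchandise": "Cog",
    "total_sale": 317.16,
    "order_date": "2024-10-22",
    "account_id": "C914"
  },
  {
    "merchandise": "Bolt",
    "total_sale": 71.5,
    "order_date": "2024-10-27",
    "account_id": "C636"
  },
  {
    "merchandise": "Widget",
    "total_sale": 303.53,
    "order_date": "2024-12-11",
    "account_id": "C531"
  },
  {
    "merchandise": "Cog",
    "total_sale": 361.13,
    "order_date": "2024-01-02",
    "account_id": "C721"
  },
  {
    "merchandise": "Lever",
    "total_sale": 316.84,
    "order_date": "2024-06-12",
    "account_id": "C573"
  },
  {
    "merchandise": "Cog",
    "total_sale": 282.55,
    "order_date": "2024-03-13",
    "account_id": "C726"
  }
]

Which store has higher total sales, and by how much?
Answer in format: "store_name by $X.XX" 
store_west by $565.38

Schema mapping: "revenue" (store_west) = "total_sale" (store_central) = sale amount

Total for store_west: 2218.09
Total for store_central: 1652.71

Difference: |2218.09 - 1652.71| = 565.38
store_west has higher sales by $565.38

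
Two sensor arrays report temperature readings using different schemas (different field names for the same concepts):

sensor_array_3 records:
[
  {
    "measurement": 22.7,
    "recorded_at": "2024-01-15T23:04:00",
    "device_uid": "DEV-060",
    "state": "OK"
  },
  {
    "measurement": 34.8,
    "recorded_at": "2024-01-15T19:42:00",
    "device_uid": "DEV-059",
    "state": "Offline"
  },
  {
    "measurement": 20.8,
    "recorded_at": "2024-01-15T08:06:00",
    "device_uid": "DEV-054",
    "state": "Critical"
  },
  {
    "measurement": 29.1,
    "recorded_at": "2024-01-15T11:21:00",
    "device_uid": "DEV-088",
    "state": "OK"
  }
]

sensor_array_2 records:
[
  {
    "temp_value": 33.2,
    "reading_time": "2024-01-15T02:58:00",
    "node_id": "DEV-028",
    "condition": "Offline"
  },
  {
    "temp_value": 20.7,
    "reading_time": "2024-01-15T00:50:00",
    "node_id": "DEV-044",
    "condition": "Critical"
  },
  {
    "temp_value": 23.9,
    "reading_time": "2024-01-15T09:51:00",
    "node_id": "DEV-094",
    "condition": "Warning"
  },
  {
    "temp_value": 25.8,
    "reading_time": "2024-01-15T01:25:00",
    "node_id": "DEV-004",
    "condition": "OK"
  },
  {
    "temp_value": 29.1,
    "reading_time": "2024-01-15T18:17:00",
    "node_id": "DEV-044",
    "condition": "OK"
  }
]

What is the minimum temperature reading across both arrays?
20.7

Schema mapping: "measurement" (sensor_array_3) = "temp_value" (sensor_array_2) = temperature reading

Minimum in sensor_array_3: 20.8
Minimum in sensor_array_2: 20.7

Overall minimum: min(20.8, 20.7) = 20.7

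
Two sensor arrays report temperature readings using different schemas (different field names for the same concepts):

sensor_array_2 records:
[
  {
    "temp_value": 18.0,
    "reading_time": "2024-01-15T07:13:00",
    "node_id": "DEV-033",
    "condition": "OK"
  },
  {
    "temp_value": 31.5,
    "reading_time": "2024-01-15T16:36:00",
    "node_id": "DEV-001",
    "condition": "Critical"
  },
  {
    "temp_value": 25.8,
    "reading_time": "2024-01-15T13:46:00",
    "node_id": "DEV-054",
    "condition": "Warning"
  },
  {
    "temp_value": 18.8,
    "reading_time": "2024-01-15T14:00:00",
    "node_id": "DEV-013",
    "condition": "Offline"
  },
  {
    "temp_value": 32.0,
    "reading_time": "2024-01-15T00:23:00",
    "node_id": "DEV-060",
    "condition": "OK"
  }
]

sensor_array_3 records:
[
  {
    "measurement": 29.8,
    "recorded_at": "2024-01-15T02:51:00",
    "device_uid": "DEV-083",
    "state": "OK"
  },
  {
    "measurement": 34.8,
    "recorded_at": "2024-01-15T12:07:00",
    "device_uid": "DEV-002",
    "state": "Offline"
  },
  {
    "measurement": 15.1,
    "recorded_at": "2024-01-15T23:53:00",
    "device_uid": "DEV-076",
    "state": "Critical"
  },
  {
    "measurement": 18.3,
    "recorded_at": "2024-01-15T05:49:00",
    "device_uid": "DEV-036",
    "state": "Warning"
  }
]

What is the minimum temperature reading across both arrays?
15.1

Schema mapping: "temp_value" (sensor_array_2) = "measurement" (sensor_array_3) = temperature reading

Minimum in sensor_array_2: 18.0
Minimum in sensor_array_3: 15.1

Overall minimum: min(18.0, 15.1) = 15.1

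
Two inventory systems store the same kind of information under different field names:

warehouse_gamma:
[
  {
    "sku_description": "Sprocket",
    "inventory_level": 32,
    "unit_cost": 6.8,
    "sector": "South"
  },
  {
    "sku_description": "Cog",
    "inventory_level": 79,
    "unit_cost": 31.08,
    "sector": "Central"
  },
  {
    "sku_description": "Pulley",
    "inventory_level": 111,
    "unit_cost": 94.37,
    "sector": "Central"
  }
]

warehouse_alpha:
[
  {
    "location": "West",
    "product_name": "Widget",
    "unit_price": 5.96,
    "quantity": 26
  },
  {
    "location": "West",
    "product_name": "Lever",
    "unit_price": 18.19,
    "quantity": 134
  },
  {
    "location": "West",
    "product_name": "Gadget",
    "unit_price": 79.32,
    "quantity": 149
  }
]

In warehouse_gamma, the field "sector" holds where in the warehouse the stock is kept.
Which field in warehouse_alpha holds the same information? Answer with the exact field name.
location

In warehouse_gamma, "sector" holds where in the warehouse the stock is kept.
The fields in warehouse_alpha are: "location", "product_name", "unit_price", "quantity".
"location" is the match: the name refers to the same concept and its values are area labels (e.g. 'West').
The other fields ("product_name", "unit_price", "quantity") hold different kinds of data.

So "sector" in warehouse_gamma corresponds to "location" in warehouse_alpha.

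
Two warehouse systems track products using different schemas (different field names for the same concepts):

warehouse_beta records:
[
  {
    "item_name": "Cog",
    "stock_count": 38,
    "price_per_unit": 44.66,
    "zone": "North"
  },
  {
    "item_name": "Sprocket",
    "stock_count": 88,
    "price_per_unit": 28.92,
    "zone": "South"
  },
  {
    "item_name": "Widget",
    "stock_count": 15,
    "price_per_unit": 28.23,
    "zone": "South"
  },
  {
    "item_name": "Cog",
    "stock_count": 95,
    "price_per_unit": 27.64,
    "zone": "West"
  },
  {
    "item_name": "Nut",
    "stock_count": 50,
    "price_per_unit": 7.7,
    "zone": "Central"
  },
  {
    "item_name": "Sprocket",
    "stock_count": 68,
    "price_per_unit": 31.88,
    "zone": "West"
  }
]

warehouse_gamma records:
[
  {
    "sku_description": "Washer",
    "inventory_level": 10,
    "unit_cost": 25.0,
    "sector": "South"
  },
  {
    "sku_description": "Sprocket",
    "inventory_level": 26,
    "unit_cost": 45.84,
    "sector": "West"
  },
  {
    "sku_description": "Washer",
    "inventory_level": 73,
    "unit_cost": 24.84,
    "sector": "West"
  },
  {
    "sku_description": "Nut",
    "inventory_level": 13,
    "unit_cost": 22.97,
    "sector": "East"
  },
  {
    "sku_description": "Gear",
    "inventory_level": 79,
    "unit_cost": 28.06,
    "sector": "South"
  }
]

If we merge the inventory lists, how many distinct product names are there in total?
6

Schema mapping: "item_name" (warehouse_beta) = "sku_description" (warehouse_gamma) = product name

Products in warehouse_beta: ['Cog', 'Nut', 'Sprocket', 'Widget']
Products in warehouse_gamma: ['Gear', 'Nut', 'Sprocket', 'Washer']

Union (unique products): ['Cog', 'Gear', 'Nut', 'Sprocket', 'Washer', 'Widget']
Count: 6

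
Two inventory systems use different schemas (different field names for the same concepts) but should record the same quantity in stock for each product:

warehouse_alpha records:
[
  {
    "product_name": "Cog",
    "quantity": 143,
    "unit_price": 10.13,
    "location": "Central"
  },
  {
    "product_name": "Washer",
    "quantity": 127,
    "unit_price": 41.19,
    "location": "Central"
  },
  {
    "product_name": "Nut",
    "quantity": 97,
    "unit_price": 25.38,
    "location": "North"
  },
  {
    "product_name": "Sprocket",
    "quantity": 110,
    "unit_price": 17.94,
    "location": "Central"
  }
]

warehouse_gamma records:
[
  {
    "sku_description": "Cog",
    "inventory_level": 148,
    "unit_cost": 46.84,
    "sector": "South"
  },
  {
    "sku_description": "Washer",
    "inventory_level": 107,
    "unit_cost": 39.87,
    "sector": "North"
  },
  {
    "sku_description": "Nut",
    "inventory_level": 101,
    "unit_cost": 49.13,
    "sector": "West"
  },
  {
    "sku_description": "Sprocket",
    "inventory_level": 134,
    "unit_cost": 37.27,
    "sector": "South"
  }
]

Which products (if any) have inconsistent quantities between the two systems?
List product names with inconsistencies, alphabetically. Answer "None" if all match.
Cog, Nut, Sprocket, Washer

Schema mappings:
- "product_name" (warehouse_alpha) = "sku_description" (warehouse_gamma) = product name
- "quantity" (warehouse_alpha) = "inventory_level" (warehouse_gamma) = quantity

Comparison:
  Cog: 143 vs 148 - MISMATCH
  Washer: 127 vs 107 - MISMATCH
  Nut: 97 vs 101 - MISMATCH
  Sprocket: 110 vs 134 - MISMATCH

Products with inconsistencies: Cog, Nut, Sprocket, Washer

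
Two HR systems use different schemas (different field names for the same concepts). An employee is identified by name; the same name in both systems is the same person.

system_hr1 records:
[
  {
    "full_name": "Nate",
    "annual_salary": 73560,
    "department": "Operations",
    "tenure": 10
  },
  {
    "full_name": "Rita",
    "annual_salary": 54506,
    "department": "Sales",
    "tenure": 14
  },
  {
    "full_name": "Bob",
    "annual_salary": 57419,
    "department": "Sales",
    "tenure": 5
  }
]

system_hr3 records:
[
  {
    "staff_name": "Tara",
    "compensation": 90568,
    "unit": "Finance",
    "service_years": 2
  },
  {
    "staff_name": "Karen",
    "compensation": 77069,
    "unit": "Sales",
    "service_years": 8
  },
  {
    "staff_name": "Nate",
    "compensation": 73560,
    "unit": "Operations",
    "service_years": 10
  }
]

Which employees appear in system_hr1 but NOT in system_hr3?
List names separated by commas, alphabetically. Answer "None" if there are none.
Bob, Rita

Schema mapping: "full_name" (system_hr1) = "staff_name" (system_hr3) = employee name

Names in system_hr1: ['Bob', 'Nate', 'Rita']
Names in system_hr3: ['Karen', 'Nate', 'Tara']

In system_hr1 but not system_hr3: ['Bob', 'Rita']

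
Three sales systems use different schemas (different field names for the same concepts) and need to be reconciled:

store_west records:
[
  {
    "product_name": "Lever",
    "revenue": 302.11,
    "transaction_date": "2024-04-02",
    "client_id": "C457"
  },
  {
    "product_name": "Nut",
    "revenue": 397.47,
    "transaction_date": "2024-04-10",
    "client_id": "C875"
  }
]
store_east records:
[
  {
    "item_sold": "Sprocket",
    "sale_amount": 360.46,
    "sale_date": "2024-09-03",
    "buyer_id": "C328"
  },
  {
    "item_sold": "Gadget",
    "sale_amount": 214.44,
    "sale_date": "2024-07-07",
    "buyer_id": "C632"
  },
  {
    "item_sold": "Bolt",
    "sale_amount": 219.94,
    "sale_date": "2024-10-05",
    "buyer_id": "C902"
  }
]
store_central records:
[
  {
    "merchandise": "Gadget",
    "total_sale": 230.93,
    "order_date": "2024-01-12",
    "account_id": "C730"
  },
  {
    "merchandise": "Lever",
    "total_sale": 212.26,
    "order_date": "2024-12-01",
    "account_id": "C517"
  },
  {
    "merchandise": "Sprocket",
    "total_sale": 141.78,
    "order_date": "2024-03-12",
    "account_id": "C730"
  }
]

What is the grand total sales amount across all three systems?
2079.39

Schema reconciliation - all amount fields map to sale amount:

store_west (revenue): 699.58
store_east (sale_amount): 794.84
store_central (total_sale): 584.97

Grand total: 2079.39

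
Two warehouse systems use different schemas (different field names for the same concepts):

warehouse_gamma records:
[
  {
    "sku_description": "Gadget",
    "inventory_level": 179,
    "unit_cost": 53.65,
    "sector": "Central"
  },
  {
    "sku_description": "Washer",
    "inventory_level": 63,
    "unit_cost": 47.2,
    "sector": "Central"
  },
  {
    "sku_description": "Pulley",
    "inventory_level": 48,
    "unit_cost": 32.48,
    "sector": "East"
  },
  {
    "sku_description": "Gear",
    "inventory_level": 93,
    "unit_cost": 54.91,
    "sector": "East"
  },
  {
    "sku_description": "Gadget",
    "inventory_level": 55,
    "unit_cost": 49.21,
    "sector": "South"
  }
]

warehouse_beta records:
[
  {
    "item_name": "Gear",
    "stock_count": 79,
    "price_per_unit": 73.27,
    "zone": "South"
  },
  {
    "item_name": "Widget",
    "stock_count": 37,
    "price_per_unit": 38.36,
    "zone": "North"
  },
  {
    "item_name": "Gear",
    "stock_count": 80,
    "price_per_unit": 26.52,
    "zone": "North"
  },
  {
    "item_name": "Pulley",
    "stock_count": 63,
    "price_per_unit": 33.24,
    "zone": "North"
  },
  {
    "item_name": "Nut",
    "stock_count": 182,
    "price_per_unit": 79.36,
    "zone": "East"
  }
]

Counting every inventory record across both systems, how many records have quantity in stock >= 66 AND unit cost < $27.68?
1

Schema mappings:
- "inventory_level" (warehouse_gamma) = "stock_count" (warehouse_beta) = quantity
- "unit_cost" (warehouse_gamma) = "price_per_unit" (warehouse_beta) = unit cost

Records meeting both conditions in warehouse_gamma: 0
Records meeting both conditions in warehouse_beta: 1

Total: 0 + 1 = 1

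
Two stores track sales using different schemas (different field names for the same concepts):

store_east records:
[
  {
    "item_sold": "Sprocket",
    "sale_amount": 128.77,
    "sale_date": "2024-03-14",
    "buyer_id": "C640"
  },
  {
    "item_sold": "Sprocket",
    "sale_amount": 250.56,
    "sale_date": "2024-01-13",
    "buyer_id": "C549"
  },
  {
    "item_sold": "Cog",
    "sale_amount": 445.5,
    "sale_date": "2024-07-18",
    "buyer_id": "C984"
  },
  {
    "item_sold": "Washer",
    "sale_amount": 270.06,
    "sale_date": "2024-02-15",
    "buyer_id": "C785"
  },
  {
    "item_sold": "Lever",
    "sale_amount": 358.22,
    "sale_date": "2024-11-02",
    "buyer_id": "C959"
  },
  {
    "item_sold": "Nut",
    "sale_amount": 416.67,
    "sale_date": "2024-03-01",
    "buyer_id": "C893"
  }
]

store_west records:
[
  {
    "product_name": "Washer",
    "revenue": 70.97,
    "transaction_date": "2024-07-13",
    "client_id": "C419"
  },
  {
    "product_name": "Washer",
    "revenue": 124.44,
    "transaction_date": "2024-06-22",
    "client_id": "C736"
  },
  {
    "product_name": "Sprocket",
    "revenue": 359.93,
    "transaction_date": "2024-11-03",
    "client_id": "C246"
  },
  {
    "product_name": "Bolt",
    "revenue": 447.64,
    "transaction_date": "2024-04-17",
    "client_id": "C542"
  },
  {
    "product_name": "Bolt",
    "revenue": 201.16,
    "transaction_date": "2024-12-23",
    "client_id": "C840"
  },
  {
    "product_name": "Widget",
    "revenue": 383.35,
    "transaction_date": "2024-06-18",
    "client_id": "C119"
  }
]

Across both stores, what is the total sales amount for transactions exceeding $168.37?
3133.09

Schema mapping: "sale_amount" (store_east) = "revenue" (store_west) = sale amount

Sum of sales > $168.37 in store_east: 1741.01
Sum of sales > $168.37 in store_west: 1392.08

Total: 1741.01 + 1392.08 = 3133.09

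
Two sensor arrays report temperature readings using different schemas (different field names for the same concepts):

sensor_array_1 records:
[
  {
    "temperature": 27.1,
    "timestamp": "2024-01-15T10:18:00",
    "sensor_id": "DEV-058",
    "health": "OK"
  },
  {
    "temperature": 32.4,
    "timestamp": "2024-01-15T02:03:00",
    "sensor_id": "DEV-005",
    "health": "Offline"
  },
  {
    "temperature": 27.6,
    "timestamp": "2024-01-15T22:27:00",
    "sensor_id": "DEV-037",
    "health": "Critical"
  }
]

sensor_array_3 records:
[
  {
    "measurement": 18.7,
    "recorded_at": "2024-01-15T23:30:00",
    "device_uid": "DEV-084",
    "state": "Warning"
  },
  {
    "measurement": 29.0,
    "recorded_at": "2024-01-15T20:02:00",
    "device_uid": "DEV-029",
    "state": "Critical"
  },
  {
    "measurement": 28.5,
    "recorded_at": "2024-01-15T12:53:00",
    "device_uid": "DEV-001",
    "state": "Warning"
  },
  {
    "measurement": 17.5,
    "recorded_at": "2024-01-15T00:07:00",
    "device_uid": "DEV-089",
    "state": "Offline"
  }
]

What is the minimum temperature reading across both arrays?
17.5

Schema mapping: "temperature" (sensor_array_1) = "measurement" (sensor_array_3) = temperature reading

Minimum in sensor_array_1: 27.1
Minimum in sensor_array_3: 17.5

Overall minimum: min(27.1, 17.5) = 17.5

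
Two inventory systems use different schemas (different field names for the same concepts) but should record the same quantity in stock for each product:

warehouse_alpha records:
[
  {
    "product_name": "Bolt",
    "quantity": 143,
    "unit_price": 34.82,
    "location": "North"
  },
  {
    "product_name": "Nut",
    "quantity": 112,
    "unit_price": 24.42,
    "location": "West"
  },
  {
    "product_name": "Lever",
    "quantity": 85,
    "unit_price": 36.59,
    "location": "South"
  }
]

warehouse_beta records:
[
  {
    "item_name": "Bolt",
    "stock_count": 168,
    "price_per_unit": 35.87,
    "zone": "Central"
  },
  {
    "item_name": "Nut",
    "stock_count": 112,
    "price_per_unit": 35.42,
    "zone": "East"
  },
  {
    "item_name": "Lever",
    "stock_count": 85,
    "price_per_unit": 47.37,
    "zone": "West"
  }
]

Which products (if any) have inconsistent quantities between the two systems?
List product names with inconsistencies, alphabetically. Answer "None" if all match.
Bolt

Schema mappings:
- "product_name" (warehouse_alpha) = "item_name" (warehouse_beta) = product name
- "quantity" (warehouse_alpha) = "stock_count" (warehouse_beta) = quantity

Comparison:
  Bolt: 143 vs 168 - MISMATCH
  Nut: 112 vs 112 - MATCH
  Lever: 85 vs 85 - MATCH

Products with inconsistencies: Bolt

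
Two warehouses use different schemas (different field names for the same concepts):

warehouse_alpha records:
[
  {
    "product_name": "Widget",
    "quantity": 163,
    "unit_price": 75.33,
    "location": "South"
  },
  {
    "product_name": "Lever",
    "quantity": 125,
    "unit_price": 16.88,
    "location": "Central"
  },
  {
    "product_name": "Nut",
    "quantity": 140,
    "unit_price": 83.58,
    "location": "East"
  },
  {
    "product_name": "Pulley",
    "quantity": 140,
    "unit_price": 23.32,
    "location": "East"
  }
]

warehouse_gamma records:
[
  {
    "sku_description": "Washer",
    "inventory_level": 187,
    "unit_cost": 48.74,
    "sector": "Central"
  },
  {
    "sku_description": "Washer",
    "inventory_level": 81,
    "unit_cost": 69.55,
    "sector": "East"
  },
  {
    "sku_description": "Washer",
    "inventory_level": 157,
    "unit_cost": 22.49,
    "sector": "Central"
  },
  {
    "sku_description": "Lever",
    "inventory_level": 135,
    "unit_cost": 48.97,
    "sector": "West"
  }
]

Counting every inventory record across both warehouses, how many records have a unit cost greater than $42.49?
5

Schema mapping: "unit_price" (warehouse_alpha) = "unit_cost" (warehouse_gamma) = unit cost

Records > $42.49 in warehouse_alpha: 2
Records > $42.49 in warehouse_gamma: 3

Total count: 2 + 3 = 5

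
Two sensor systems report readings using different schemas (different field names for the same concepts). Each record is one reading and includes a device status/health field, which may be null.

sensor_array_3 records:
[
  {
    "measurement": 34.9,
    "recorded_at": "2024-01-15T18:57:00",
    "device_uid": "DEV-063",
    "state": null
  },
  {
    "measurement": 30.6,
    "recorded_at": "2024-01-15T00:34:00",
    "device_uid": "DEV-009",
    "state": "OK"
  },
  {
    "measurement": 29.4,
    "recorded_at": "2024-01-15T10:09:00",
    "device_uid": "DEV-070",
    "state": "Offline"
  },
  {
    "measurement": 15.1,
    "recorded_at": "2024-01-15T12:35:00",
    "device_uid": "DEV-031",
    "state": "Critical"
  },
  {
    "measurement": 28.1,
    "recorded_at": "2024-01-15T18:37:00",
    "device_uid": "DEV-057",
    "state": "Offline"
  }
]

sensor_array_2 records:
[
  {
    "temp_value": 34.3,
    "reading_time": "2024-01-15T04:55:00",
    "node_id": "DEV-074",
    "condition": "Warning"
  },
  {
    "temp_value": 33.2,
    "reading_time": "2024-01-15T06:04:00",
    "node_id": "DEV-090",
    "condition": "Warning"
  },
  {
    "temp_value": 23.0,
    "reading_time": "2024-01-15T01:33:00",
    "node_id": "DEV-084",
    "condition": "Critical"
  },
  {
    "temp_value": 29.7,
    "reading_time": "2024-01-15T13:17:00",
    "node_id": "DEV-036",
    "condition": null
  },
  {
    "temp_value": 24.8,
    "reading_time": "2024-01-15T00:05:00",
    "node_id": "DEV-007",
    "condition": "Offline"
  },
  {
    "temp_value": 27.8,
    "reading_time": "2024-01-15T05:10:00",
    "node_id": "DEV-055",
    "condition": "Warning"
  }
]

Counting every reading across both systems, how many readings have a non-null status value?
9

Schema mapping: "state" (sensor_array_3) = "condition" (sensor_array_2) = status

Non-null in sensor_array_3: 4
Non-null in sensor_array_2: 5

Total non-null: 4 + 5 = 9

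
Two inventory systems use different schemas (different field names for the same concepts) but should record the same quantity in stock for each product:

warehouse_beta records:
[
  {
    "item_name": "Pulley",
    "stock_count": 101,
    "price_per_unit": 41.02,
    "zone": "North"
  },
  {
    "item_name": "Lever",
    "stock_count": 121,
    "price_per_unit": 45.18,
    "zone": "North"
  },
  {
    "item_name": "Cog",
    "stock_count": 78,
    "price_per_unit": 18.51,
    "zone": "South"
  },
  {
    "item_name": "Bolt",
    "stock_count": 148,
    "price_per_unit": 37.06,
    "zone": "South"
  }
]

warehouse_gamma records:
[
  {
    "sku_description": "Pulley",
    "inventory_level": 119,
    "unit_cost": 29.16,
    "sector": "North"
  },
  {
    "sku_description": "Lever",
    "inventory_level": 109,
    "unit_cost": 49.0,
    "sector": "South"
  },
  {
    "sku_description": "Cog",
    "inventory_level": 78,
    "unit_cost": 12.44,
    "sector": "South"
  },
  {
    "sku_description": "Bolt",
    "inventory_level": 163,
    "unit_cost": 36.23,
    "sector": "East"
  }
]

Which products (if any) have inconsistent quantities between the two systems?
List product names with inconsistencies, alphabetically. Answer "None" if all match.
Bolt, Lever, Pulley

Schema mappings:
- "item_name" (warehouse_beta) = "sku_description" (warehouse_gamma) = product name
- "stock_count" (warehouse_beta) = "inventory_level" (warehouse_gamma) = quantity

Comparison:
  Pulley: 101 vs 119 - MISMATCH
  Lever: 121 vs 109 - MISMATCH
  Cog: 78 vs 78 - MATCH
  Bolt: 148 vs 163 - MISMATCH

Products with inconsistencies: Bolt, Lever, Pulley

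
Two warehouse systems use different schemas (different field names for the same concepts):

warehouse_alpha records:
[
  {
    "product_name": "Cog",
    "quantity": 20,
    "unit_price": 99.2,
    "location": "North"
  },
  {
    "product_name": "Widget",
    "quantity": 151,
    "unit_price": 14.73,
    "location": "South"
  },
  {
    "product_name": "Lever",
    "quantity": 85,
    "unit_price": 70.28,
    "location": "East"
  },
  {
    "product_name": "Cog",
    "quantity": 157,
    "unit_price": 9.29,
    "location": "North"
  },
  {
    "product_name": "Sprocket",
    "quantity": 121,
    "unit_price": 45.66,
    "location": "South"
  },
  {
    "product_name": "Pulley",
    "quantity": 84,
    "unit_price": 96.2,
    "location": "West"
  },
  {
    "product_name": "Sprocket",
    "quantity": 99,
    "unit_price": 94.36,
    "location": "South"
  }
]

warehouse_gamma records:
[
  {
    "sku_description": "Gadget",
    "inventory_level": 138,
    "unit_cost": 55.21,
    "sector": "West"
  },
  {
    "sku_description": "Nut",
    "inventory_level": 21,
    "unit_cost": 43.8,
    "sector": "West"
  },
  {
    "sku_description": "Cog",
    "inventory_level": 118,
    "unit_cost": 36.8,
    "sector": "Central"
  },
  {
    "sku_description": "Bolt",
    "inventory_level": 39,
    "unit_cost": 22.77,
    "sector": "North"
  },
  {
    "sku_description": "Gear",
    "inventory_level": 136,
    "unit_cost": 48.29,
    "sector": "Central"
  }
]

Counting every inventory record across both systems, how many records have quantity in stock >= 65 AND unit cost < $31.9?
2

Schema mappings:
- "quantity" (warehouse_alpha) = "inventory_level" (warehouse_gamma) = quantity
- "unit_price" (warehouse_alpha) = "unit_cost" (warehouse_gamma) = unit cost

Records meeting both conditions in warehouse_alpha: 2
Records meeting both conditions in warehouse_gamma: 0

Total: 2 + 0 = 2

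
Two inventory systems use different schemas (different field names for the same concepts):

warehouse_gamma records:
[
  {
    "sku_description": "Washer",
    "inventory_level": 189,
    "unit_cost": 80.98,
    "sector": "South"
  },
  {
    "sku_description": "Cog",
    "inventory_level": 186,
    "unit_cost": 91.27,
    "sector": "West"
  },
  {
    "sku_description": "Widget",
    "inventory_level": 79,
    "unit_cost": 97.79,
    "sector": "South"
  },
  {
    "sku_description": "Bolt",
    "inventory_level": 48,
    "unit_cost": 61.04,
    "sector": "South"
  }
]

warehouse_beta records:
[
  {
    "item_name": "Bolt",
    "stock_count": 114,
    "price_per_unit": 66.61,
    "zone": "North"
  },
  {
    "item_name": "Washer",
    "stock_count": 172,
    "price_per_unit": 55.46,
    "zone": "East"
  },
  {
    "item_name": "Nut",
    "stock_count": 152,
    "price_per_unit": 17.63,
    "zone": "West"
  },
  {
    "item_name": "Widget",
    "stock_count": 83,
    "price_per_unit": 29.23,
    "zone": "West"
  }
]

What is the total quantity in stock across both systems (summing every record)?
1023

To reconcile these schemas, identify the field holding the quantity in stock in each system:
1. In warehouse_gamma it is "inventory_level"
2. In warehouse_beta it is "stock_count"

From warehouse_gamma: 189 + 186 + 79 + 48 = 502
From warehouse_beta: 114 + 172 + 152 + 83 = 521

Total: 502 + 521 = 1023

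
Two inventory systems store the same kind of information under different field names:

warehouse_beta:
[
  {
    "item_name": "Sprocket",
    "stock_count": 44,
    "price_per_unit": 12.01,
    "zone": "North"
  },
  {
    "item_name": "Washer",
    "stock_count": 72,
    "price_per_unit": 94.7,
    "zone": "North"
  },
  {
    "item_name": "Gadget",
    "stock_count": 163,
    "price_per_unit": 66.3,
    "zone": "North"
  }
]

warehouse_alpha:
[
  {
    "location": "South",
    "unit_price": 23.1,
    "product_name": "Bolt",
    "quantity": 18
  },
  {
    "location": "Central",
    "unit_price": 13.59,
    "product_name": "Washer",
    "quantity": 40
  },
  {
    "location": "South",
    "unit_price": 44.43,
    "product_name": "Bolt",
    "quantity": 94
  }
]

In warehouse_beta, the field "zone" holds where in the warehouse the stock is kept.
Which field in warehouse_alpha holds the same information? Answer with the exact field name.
location

In warehouse_beta, "zone" holds where in the warehouse the stock is kept.
The fields in warehouse_alpha are: "location", "unit_price", "product_name", "quantity".
"location" is the match: the name refers to the same concept and its values are area labels (e.g. 'Central', 'South').
The other fields ("unit_price", "product_name", "quantity") hold different kinds of data.

So "zone" in warehouse_beta corresponds to "location" in warehouse_alpha.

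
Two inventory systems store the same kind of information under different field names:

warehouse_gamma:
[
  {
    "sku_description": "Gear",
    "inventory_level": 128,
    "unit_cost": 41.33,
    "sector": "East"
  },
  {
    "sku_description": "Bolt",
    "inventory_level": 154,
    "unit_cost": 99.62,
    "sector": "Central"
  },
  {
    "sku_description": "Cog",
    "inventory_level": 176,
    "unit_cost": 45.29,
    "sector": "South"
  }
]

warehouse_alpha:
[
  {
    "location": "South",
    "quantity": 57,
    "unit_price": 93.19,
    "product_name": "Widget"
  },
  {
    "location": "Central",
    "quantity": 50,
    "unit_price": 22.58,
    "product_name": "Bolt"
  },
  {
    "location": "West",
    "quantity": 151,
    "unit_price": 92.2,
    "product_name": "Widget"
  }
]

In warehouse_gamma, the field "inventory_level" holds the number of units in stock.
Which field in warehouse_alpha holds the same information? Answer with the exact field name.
quantity

In warehouse_gamma, "inventory_level" holds the number of units in stock.
The fields in warehouse_alpha are: "location", "quantity", "unit_price", "product_name".
"quantity" is the match: the name refers to the same concept and its values are whole-number counts (e.g. 57, 50).
The other fields ("location", "unit_price", "product_name") hold different kinds of data.

So "inventory_level" in warehouse_gamma corresponds to "quantity" in warehouse_alpha.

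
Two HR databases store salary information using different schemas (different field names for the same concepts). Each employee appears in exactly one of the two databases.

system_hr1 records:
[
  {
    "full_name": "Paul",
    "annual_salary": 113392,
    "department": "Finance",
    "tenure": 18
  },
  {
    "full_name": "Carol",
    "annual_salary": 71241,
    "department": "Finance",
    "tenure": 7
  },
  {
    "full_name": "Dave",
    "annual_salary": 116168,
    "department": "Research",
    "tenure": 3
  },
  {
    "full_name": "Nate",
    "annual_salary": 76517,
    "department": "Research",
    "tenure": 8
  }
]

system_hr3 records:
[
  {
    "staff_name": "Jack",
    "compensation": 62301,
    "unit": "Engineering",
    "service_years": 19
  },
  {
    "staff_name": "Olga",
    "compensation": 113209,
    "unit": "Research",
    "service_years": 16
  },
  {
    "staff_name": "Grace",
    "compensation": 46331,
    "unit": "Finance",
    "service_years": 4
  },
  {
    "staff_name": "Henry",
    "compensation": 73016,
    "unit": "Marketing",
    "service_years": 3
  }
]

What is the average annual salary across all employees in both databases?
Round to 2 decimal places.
84021.88

Schema mapping: "annual_salary" (system_hr1) = "compensation" (system_hr3) = annual salary

All salaries: [113392, 71241, 116168, 76517, 62301, 113209, 46331, 73016]
Sum: 672175
Count: 8
Average: 672175 / 8 = 84021.88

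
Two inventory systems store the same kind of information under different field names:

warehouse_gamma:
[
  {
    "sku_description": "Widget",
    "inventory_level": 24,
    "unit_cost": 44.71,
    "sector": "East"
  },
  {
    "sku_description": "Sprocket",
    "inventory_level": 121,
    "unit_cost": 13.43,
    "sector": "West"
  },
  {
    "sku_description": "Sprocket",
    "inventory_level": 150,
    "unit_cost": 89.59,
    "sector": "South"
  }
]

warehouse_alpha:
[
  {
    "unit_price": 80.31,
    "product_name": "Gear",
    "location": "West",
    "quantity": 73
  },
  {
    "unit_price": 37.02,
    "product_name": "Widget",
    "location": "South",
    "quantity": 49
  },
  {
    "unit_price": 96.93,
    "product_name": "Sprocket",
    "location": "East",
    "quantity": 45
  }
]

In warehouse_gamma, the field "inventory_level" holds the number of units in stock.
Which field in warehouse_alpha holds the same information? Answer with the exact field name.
quantity

In warehouse_gamma, "inventory_level" holds the number of units in stock.
The fields in warehouse_alpha are: "unit_price", "product_name", "location", "quantity".
"quantity" is the match: the name refers to the same concept and its values are whole-number counts (e.g. 73, 49).
The other fields ("unit_price", "product_name", "location") hold different kinds of data.

So "inventory_level" in warehouse_gamma corresponds to "quantity" in warehouse_alpha.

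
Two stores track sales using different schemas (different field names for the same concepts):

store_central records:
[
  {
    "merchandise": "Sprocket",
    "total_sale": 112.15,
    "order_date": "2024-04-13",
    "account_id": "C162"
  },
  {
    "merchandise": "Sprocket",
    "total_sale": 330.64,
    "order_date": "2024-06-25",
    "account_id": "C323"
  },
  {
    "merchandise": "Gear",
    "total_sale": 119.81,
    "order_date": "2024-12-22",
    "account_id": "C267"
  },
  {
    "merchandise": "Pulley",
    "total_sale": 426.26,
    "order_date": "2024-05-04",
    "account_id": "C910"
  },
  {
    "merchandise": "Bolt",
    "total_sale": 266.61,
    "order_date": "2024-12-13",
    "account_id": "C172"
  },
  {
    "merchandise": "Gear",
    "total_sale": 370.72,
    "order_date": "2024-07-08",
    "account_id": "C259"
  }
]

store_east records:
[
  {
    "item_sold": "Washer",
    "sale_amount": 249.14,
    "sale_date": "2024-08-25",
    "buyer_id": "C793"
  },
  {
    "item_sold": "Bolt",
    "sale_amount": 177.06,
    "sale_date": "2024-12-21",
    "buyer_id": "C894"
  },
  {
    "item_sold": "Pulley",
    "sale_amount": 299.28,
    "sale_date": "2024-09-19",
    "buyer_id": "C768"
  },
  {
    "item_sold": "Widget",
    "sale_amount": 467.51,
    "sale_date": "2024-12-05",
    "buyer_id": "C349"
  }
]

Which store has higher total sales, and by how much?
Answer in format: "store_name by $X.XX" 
store_central by $433.20

Schema mapping: "total_sale" (store_central) = "sale_amount" (store_east) = sale amount

Total for store_central: 1626.19
Total for store_east: 1192.99

Difference: |1626.19 - 1192.99| = 433.20
store_central has higher sales by $433.20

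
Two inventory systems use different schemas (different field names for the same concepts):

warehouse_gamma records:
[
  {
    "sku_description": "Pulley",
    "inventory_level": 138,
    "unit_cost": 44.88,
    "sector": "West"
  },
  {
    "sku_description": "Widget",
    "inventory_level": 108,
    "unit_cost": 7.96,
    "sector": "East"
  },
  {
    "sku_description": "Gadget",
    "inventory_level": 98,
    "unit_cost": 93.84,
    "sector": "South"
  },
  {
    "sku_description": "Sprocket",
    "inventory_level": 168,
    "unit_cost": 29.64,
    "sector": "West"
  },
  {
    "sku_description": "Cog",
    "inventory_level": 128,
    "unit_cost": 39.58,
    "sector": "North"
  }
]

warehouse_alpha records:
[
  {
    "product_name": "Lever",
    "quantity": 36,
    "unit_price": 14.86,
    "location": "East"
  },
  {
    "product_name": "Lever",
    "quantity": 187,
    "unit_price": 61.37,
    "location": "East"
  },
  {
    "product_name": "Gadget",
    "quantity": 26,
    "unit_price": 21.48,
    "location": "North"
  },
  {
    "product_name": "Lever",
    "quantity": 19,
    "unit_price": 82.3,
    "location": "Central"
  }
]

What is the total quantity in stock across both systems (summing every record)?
908

To reconcile these schemas, identify the field holding the quantity in stock in each system:
1. In warehouse_gamma it is "inventory_level"
2. In warehouse_alpha it is "quantity"

From warehouse_gamma: 138 + 108 + 98 + 168 + 128 = 640
From warehouse_alpha: 36 + 187 + 26 + 19 = 268

Total: 640 + 268 = 908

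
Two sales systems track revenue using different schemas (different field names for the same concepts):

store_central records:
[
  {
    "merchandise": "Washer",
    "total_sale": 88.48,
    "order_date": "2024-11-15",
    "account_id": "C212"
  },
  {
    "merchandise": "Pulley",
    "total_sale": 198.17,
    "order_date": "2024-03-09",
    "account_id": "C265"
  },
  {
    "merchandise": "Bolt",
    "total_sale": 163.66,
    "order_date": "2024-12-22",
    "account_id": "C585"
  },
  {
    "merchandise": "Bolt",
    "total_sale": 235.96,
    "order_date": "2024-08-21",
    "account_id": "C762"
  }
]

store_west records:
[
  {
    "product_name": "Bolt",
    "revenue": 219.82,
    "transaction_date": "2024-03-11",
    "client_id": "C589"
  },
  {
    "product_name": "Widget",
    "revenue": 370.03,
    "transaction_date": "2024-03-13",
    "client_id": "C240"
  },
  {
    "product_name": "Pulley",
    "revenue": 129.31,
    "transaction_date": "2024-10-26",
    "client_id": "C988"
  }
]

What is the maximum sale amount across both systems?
370.03

Reconcile: "total_sale" (store_central) = "revenue" (store_west) = sale amount

Maximum in store_central: 235.96
Maximum in store_west: 370.03

Overall maximum: max(235.96, 370.03) = 370.03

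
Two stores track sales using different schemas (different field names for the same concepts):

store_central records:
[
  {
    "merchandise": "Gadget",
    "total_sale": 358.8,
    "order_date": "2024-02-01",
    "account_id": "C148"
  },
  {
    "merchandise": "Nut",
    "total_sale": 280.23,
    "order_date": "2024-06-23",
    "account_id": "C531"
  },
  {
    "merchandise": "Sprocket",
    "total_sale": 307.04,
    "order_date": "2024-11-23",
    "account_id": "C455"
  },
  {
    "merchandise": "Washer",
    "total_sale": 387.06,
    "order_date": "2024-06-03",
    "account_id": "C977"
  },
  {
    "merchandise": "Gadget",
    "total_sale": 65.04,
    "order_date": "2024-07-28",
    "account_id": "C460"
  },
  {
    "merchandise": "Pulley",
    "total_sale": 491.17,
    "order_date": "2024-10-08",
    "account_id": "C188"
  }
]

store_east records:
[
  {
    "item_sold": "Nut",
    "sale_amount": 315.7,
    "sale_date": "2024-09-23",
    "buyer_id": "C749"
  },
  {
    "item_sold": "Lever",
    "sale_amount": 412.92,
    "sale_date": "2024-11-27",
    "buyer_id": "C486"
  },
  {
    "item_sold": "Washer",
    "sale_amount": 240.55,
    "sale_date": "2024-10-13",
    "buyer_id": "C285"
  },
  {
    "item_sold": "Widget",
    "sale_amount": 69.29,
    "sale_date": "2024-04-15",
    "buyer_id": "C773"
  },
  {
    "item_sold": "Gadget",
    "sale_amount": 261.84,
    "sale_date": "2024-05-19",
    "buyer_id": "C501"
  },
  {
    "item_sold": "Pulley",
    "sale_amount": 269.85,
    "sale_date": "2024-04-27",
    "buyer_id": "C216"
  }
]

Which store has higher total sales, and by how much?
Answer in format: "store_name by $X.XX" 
store_central by $319.19

Schema mapping: "total_sale" (store_central) = "sale_amount" (store_east) = sale amount

Total for store_central: 1889.34
Total for store_east: 1570.15

Difference: |1889.34 - 1570.15| = 319.19
store_central has higher sales by $319.19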